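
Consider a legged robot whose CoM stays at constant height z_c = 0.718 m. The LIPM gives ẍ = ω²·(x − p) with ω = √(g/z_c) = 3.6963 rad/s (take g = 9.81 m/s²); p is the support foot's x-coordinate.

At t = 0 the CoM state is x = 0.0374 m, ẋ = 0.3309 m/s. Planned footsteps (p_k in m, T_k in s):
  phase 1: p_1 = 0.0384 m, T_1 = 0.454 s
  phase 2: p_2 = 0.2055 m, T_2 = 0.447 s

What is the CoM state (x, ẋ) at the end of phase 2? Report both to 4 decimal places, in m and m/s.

phase 1: p=0.0384, T=0.454, ωT=1.678120, cosh=2.771102, sinh=2.584377; start (x,ẋ)=(0.037400, 0.330900) → end (x,ẋ)=(0.266987, 0.907405)
phase 2: p=0.2055, T=0.447, ωT=1.652246, cosh=2.705154, sinh=2.513535; start (x,ẋ)=(0.266987, 0.907405) → end (x,ẋ)=(0.988881, 3.025936)

x = 0.9889, ẋ = 3.0259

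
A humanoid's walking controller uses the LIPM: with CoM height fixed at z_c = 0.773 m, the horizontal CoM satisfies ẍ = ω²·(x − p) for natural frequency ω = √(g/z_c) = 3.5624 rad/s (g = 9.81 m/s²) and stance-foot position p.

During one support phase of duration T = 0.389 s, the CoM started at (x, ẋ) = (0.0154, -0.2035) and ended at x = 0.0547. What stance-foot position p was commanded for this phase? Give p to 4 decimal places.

p = -0.1148

ωT = 3.5624·0.389 = 1.385774; cosh(ωT) = 2.124024, sinh(ωT) = 1.873894
x(T) = p + (x₀−p)·cosh(ωT) + (ẋ₀/ω)·sinh(ωT) ⇒ p·(1 − cosh) = x(T) − x₀·cosh − (ẋ₀/ω)·sinh
numerator   = 0.0547 − (0.0154)·2.124024 − (-0.2035/3.5624)·1.873894 = 0.129035
denominator = 1 − 2.124024 = -1.124024
p = 0.129035 / -1.124024 = -0.1148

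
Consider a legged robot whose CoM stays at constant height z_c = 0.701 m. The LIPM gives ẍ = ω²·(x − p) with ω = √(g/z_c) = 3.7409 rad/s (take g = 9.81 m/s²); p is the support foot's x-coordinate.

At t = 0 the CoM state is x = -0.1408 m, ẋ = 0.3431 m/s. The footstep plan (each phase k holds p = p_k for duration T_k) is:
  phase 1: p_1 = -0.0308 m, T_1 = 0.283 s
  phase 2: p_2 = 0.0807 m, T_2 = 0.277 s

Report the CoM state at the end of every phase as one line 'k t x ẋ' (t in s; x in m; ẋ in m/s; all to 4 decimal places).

phase 1: p=-0.0308, T=0.283, ωT=1.058675, cosh=1.614732, sinh=1.267816; start (x,ẋ)=(-0.140800, 0.343100) → end (x,ẋ)=(-0.092142, 0.032309)
phase 2: p=0.0807, T=0.277, ωT=1.036229, cosh=1.586679, sinh=1.231890; start (x,ẋ)=(-0.092142, 0.032309) → end (x,ẋ)=(-0.182905, -0.745254)

1 0.2830 -0.0921 0.0323
2 0.5600 -0.1829 -0.7453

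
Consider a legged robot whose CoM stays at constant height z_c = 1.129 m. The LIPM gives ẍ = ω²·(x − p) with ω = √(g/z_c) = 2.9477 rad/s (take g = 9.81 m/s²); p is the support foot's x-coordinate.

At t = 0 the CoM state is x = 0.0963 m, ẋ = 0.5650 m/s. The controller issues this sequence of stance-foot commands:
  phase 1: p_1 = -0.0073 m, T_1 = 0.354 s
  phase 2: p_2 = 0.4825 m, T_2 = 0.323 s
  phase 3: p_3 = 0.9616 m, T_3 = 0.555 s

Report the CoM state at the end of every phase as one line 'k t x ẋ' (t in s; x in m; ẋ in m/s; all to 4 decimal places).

1 0.3540 0.3963 1.2813
2 0.6770 0.8335 1.6272
3 1.2320 1.9838 3.4035

phase 1: p=-0.0073, T=0.354, ωT=1.043486, cosh=1.595661, sinh=1.243436; start (x,ẋ)=(0.096300, 0.565000) → end (x,ẋ)=(0.396346, 1.281271)
phase 2: p=0.4825, T=0.323, ωT=0.952107, cosh=1.488545, sinh=1.102618; start (x,ẋ)=(0.396346, 1.281271) → end (x,ẋ)=(0.833528, 1.627212)
phase 3: p=0.9616, T=0.555, ωT=1.635974, cosh=2.664608, sinh=2.469846; start (x,ẋ)=(0.833528, 1.627212) → end (x,ẋ)=(1.983763, 3.403476)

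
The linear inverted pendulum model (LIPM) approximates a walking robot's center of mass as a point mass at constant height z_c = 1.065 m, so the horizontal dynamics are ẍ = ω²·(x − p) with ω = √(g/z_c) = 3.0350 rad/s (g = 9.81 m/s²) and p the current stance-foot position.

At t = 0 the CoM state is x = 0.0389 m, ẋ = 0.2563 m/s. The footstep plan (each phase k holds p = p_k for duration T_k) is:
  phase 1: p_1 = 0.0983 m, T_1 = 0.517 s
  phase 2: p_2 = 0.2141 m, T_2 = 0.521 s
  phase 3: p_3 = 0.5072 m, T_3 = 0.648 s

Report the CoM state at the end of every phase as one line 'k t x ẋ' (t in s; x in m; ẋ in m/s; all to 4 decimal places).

1 0.5170 0.1435 0.2280
2 1.0380 0.2100 0.0786
3 1.6860 -0.4848 -2.8736

phase 1: p=0.0983, T=0.517, ωT=1.569095, cosh=2.505267, sinh=2.297033; start (x,ẋ)=(0.038900, 0.256300) → end (x,ẋ)=(0.143467, 0.227993)
phase 2: p=0.2141, T=0.521, ωT=1.581235, cosh=2.533338, sinh=2.327617; start (x,ẋ)=(0.143467, 0.227993) → end (x,ẋ)=(0.210017, 0.078611)
phase 3: p=0.5072, T=0.648, ωT=1.966680, cosh=3.643415, sinh=3.503494; start (x,ẋ)=(0.210017, 0.078611) → end (x,ẋ)=(-0.484815, -2.873565)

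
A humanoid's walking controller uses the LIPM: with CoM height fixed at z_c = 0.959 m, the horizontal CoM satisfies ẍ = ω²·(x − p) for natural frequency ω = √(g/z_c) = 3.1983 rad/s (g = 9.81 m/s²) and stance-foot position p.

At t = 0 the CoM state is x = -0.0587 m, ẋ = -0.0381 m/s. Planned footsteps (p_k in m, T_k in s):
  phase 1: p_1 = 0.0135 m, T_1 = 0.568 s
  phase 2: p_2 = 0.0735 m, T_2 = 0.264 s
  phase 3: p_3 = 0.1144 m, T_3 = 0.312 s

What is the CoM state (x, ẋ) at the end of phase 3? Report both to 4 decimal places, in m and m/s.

x = -1.7760, ẋ = -5.9623

phase 1: p=0.0135, T=0.568, ωT=1.816634, cosh=3.156847, sinh=2.994275; start (x,ẋ)=(-0.058700, -0.038100) → end (x,ẋ)=(-0.250094, -0.811706)
phase 2: p=0.0735, T=0.264, ωT=0.844351, cosh=1.378152, sinh=0.948316; start (x,ẋ)=(-0.250094, -0.811706) → end (x,ẋ)=(-0.613137, -2.100113)
phase 3: p=0.1144, T=0.312, ωT=0.997870, cosh=1.540580, sinh=1.171916; start (x,ẋ)=(-0.613137, -2.100113) → end (x,ẋ)=(-1.775950, -5.962306)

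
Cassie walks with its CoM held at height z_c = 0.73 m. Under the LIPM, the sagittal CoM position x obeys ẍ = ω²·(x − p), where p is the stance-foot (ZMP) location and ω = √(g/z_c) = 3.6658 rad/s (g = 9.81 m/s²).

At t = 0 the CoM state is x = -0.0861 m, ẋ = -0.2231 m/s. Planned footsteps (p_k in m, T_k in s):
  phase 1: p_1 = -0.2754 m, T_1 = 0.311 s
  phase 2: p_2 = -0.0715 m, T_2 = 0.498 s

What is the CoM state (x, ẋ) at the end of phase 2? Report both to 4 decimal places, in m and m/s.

phase 1: p=-0.2754, T=0.311, ωT=1.140064, cosh=1.723383, sinh=1.403585; start (x,ẋ)=(-0.086100, -0.223100) → end (x,ẋ)=(-0.034585, 0.589511)
phase 2: p=-0.0715, T=0.498, ωT=1.825568, cosh=3.183724, sinh=3.022598; start (x,ẋ)=(-0.034585, 0.589511) → end (x,ẋ)=(0.532101, 2.285862)

x = 0.5321, ẋ = 2.2859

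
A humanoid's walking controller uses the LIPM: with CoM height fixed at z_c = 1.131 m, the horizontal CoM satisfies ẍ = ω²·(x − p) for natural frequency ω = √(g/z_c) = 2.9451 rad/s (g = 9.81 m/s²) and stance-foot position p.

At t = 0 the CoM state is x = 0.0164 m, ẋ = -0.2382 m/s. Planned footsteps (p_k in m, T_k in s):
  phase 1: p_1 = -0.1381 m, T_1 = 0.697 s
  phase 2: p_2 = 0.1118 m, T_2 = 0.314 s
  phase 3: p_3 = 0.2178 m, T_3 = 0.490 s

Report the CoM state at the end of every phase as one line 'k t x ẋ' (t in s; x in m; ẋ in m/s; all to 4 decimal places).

1 0.6970 0.1637 0.7999
2 1.0110 0.4761 1.3295
3 1.5010 1.6974 4.4919

phase 1: p=-0.1381, T=0.697, ωT=2.052735, cosh=3.958778, sinh=3.830395; start (x,ẋ)=(0.016400, -0.238200) → end (x,ẋ)=(0.163728, 0.799917)
phase 2: p=0.1118, T=0.314, ωT=0.924761, cosh=1.458946, sinh=1.062320; start (x,ẋ)=(0.163728, 0.799917) → end (x,ẋ)=(0.476097, 1.329502)
phase 3: p=0.2178, T=0.490, ωT=1.443099, cosh=2.234995, sinh=1.998801; start (x,ẋ)=(0.476097, 1.329502) → end (x,ẋ)=(1.697409, 4.491941)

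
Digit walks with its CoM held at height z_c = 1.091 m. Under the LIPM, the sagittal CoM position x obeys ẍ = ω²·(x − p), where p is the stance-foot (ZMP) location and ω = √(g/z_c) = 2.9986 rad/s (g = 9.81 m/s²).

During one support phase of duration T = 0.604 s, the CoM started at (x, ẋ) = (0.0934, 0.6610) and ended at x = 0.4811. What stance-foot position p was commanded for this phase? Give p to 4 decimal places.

p = 0.2189

ωT = 2.9986·0.604 = 1.811154; cosh(ωT) = 3.140485, sinh(ωT) = 2.977020
x(T) = p + (x₀−p)·cosh(ωT) + (ẋ₀/ω)·sinh(ωT) ⇒ p·(1 − cosh) = x(T) − x₀·cosh − (ẋ₀/ω)·sinh
numerator   = 0.4811 − (0.0934)·3.140485 − (0.6610/2.9986)·2.977020 = -0.468464
denominator = 1 − 3.140485 = -2.140485
p = -0.468464 / -2.140485 = 0.2189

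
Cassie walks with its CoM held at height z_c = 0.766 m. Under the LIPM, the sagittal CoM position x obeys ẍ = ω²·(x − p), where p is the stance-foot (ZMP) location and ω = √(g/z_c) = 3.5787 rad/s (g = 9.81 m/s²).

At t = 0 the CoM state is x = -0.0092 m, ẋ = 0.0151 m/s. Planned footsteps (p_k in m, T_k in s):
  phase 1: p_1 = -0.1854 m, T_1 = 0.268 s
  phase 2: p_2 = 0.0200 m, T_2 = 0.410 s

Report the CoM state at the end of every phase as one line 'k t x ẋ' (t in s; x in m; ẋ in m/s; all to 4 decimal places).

1 0.2680 0.0829 0.7244
2 0.6780 0.5794 2.1171

phase 1: p=-0.1854, T=0.268, ωT=0.959092, cosh=1.496283, sinh=1.113042; start (x,ẋ)=(-0.009200, 0.015100) → end (x,ẋ)=(0.082941, 0.724441)
phase 2: p=0.0200, T=0.410, ωT=1.467267, cosh=2.283960, sinh=2.053405; start (x,ẋ)=(0.082941, 0.724441) → end (x,ẋ)=(0.579429, 2.117122)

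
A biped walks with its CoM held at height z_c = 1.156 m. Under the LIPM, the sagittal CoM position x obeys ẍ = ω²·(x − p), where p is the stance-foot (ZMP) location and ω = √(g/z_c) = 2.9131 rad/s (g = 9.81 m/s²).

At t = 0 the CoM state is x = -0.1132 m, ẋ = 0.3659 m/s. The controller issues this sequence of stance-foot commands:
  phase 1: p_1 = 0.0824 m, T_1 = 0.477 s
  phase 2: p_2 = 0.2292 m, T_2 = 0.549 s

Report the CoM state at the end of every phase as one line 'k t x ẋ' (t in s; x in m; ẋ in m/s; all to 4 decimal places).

1 0.4770 -0.0981 -0.2926
2 1.0260 -0.8522 -3.0166

phase 1: p=0.0824, T=0.477, ωT=1.389549, cosh=2.131113, sinh=1.881925; start (x,ẋ)=(-0.113200, 0.365900) → end (x,ẋ)=(-0.098066, -0.292551)
phase 2: p=0.2292, T=0.549, ωT=1.599292, cosh=2.575783, sinh=2.373743; start (x,ẋ)=(-0.098066, -0.292551) → end (x,ẋ)=(-0.852153, -3.016580)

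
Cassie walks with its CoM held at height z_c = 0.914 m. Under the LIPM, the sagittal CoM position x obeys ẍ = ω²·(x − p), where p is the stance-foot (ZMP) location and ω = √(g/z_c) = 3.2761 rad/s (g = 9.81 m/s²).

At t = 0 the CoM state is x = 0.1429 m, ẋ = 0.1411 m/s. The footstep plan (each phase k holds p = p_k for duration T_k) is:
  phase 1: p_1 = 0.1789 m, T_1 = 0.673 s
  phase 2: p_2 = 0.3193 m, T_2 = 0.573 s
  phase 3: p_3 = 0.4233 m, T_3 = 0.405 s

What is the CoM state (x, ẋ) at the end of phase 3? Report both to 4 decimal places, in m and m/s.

phase 1: p=0.1789, T=0.673, ωT=2.204815, cosh=4.589424, sinh=4.479153; start (x,ẋ)=(0.142900, 0.141100) → end (x,ẋ)=(0.206596, 0.119298)
phase 2: p=0.3193, T=0.573, ωT=1.877205, cosh=3.344116, sinh=3.191099; start (x,ẋ)=(0.206596, 0.119298) → end (x,ẋ)=(0.058606, -0.779305)
phase 3: p=0.4233, T=0.405, ωT=1.326821, cosh=2.017180, sinh=1.751861; start (x,ẋ)=(0.058606, -0.779305) → end (x,ẋ)=(-0.729078, -3.665074)

x = -0.7291, ẋ = -3.6651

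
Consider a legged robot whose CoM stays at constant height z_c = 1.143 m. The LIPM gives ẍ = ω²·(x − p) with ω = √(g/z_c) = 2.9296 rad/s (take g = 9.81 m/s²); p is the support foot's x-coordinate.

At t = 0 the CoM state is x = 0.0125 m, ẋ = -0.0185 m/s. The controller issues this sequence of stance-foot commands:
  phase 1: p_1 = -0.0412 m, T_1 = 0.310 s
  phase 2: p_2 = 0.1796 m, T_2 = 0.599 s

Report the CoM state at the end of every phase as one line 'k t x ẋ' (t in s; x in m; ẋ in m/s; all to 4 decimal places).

phase 1: p=-0.0412, T=0.310, ωT=0.908176, cosh=1.441527, sinh=1.038268; start (x,ẋ)=(0.012500, -0.018500) → end (x,ẋ)=(0.029653, 0.136672)
phase 2: p=0.1796, T=0.599, ωT=1.754830, cosh=2.977702, sinh=2.804765; start (x,ẋ)=(0.029653, 0.136672) → end (x,ẋ)=(-0.136048, -0.825119)

1 0.3100 0.0297 0.1367
2 0.9090 -0.1360 -0.8251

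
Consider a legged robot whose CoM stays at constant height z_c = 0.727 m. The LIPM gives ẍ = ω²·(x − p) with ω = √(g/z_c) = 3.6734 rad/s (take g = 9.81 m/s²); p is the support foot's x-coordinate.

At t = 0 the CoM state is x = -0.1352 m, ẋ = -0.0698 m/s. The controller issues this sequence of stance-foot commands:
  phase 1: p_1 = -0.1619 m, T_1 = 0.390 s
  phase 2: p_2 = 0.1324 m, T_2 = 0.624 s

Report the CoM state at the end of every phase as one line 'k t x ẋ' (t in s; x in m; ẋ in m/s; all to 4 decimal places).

1 0.3900 -0.1403 0.0392
2 1.0140 -1.1786 -4.7107

phase 1: p=-0.1619, T=0.390, ωT=1.432626, cosh=2.214184, sinh=1.975503; start (x,ẋ)=(-0.135200, -0.069800) → end (x,ẋ)=(-0.140319, 0.039207)
phase 2: p=0.1324, T=0.624, ωT=2.292202, cosh=4.998873, sinh=4.897829; start (x,ẋ)=(-0.140319, 0.039207) → end (x,ẋ)=(-1.178611, -4.710680)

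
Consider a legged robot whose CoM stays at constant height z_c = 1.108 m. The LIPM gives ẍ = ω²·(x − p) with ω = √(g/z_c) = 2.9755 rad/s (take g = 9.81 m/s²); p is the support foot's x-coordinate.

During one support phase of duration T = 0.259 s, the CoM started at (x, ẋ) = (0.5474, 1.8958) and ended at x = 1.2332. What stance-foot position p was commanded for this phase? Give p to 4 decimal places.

ωT = 2.9755·0.259 = 0.770655; cosh(ωT) = 1.311945, sinh(ωT) = 0.849235
x(T) = p + (x₀−p)·cosh(ωT) + (ẋ₀/ω)·sinh(ωT) ⇒ p·(1 − cosh) = x(T) − x₀·cosh − (ẋ₀/ω)·sinh
numerator   = 1.2332 − (0.5474)·1.311945 − (1.8958/2.9755)·0.849235 = -0.026038
denominator = 1 − 1.311945 = -0.311945
p = -0.026038 / -0.311945 = 0.0835

p = 0.0835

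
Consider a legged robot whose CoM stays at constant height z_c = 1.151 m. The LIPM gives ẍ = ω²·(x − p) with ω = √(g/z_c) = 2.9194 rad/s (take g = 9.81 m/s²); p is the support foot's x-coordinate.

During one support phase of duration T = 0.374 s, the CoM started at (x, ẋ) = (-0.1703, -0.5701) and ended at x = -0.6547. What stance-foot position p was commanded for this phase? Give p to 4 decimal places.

ωT = 2.9194·0.374 = 1.091856; cosh(ωT) = 1.657696, sinh(ωT) = 1.322103
x(T) = p + (x₀−p)·cosh(ωT) + (ẋ₀/ω)·sinh(ωT) ⇒ p·(1 − cosh) = x(T) − x₀·cosh − (ẋ₀/ω)·sinh
numerator   = -0.6547 − (-0.1703)·1.657696 − (-0.5701/2.9194)·1.322103 = -0.114214
denominator = 1 − 1.657696 = -0.657696
p = -0.114214 / -0.657696 = 0.1737

p = 0.1737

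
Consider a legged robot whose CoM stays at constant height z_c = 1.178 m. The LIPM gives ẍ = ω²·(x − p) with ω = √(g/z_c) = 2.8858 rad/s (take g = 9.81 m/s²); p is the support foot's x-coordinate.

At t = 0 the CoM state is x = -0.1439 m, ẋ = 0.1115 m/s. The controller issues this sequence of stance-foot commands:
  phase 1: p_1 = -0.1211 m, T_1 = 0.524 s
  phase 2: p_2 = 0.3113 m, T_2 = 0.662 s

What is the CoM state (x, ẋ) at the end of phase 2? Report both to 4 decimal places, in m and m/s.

x = -0.9396, ẋ = -3.4194

phase 1: p=-0.1211, T=0.524, ωT=1.512159, cosh=2.378474, sinh=2.158041; start (x,ẋ)=(-0.143900, 0.111500) → end (x,ẋ)=(-0.091948, 0.123209)
phase 2: p=0.3113, T=0.662, ωT=1.910400, cosh=3.451905, sinh=3.303883; start (x,ẋ)=(-0.091948, 0.123209) → end (x,ẋ)=(-0.939615, -3.419401)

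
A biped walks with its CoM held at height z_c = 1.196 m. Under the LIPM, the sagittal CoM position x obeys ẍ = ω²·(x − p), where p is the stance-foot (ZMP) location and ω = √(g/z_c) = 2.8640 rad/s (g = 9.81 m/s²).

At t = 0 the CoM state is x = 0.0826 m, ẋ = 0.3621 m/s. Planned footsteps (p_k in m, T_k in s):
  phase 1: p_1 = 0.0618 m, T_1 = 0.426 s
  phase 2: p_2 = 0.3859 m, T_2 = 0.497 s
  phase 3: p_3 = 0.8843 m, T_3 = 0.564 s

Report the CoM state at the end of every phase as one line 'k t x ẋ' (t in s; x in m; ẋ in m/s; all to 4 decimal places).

1 0.4260 0.2956 0.7588
2 0.9230 0.7056 1.1607
3 1.4870 1.3959 1.7979

phase 1: p=0.0618, T=0.426, ωT=1.220064, cosh=1.841308, sinh=1.546097; start (x,ẋ)=(0.082600, 0.362100) → end (x,ẋ)=(0.295575, 0.758840)
phase 2: p=0.3859, T=0.497, ωT=1.423408, cosh=2.196068, sinh=1.955176; start (x,ẋ)=(0.295575, 0.758840) → end (x,ẋ)=(0.705579, 1.160677)
phase 3: p=0.8843, T=0.564, ωT=1.615296, cosh=2.614104, sinh=2.415272; start (x,ẋ)=(0.705579, 1.160677) → end (x,ẋ)=(1.395929, 1.797859)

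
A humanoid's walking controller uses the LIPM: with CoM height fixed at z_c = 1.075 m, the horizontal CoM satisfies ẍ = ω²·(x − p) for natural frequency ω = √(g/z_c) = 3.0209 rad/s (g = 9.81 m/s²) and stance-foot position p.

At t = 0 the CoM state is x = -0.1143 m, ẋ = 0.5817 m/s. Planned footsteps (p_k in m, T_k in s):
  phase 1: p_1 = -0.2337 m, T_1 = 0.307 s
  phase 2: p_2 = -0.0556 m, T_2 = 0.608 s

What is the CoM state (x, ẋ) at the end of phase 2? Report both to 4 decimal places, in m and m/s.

x = 1.8437, ẋ = 5.8372

phase 1: p=-0.2337, T=0.307, ωT=0.927416, cosh=1.461772, sinh=1.066197; start (x,ẋ)=(-0.114300, 0.581700) → end (x,ẋ)=(0.146141, 1.234885)
phase 2: p=-0.0556, T=0.608, ωT=1.836707, cosh=3.217590, sinh=3.058249; start (x,ẋ)=(0.146141, 1.234885) → end (x,ẋ)=(1.843672, 5.837171)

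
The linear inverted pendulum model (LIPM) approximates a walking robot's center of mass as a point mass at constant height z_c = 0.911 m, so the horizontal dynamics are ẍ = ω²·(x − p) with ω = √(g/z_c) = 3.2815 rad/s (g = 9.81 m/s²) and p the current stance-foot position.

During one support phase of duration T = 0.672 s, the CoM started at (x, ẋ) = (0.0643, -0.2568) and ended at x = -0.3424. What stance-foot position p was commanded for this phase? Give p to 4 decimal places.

ωT = 3.2815·0.672 = 2.205168; cosh(ωT) = 4.591004, sinh(ωT) = 4.480772
x(T) = p + (x₀−p)·cosh(ωT) + (ẋ₀/ω)·sinh(ωT) ⇒ p·(1 − cosh) = x(T) − x₀·cosh − (ẋ₀/ω)·sinh
numerator   = -0.3424 − (0.0643)·4.591004 − (-0.2568/3.2815)·4.480772 = -0.286950
denominator = 1 − 4.591004 = -3.591004
p = -0.286950 / -3.591004 = 0.0799

p = 0.0799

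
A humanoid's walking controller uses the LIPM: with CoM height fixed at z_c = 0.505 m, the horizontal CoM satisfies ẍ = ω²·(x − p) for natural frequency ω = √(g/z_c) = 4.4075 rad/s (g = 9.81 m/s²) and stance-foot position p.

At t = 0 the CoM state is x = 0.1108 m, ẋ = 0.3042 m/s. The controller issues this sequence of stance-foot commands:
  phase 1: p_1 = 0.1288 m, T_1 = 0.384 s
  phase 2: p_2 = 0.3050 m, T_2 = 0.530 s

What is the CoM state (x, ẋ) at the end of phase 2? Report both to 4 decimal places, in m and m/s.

phase 1: p=0.1288, T=0.384, ωT=1.692480, cosh=2.808500, sinh=2.624438; start (x,ẋ)=(0.110800, 0.304200) → end (x,ẋ)=(0.259382, 0.646136)
phase 2: p=0.3050, T=0.530, ωT=2.335975, cosh=5.218126, sinh=5.121410; start (x,ẋ)=(0.259382, 0.646136) → end (x,ẋ)=(0.817756, 2.341909)

x = 0.8178, ẋ = 2.3419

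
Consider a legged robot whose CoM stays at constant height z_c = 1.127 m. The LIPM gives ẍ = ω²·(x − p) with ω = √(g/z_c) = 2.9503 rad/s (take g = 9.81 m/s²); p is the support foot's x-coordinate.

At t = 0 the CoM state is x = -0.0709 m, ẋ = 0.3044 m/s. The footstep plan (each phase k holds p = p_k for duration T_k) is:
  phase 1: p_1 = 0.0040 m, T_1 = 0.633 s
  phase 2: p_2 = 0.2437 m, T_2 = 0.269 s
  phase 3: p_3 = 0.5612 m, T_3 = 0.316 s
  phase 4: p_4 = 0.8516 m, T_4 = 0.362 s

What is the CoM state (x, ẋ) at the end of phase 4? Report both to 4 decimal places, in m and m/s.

x = -1.2871, ẋ = -5.8403

phase 1: p=0.0040, T=0.633, ωT=1.867540, cosh=3.313429, sinh=3.158925; start (x,ẋ)=(-0.070900, 0.304400) → end (x,ẋ)=(0.081749, 0.310556)
phase 2: p=0.2437, T=0.269, ωT=0.793631, cosh=1.331805, sinh=0.879605; start (x,ẋ)=(0.081749, 0.310556) → end (x,ẋ)=(0.120603, -0.006678)
phase 3: p=0.5612, T=0.316, ωT=0.932295, cosh=1.466991, sinh=1.073341; start (x,ẋ)=(0.120603, -0.006678) → end (x,ẋ)=(-0.087581, -1.405026)
phase 4: p=0.8516, T=0.362, ωT=1.068009, cosh=1.626636, sinh=1.282944; start (x,ẋ)=(-0.087581, -1.405026) → end (x,ẋ)=(-1.287084, -5.840332)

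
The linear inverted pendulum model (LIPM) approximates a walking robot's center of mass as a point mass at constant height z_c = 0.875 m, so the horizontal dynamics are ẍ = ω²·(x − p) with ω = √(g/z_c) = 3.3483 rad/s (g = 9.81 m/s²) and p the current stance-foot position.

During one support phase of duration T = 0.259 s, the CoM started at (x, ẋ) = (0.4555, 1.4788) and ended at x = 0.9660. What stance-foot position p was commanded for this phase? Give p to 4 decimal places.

p = 0.2615

ωT = 3.3483·0.259 = 0.867210; cosh(ωT) = 1.400191, sinh(ωT) = 0.980069
x(T) = p + (x₀−p)·cosh(ωT) + (ẋ₀/ω)·sinh(ωT) ⇒ p·(1 − cosh) = x(T) − x₀·cosh − (ẋ₀/ω)·sinh
numerator   = 0.9660 − (0.4555)·1.400191 − (1.4788/3.3483)·0.980069 = -0.104641
denominator = 1 − 1.400191 = -0.400191
p = -0.104641 / -0.400191 = 0.2615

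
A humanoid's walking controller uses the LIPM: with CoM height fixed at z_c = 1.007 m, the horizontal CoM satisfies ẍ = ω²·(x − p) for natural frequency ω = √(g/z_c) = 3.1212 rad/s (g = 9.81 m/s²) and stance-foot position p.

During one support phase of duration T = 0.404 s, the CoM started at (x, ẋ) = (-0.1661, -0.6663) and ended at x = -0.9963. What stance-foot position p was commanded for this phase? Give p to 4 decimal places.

ωT = 3.1212·0.404 = 1.260965; cosh(ωT) = 1.906102, sinh(ωT) = 1.622722
x(T) = p + (x₀−p)·cosh(ωT) + (ẋ₀/ω)·sinh(ωT) ⇒ p·(1 − cosh) = x(T) − x₀·cosh − (ẋ₀/ω)·sinh
numerator   = -0.9963 − (-0.1661)·1.906102 − (-0.6663/3.1212)·1.622722 = -0.333285
denominator = 1 − 1.906102 = -0.906102
p = -0.333285 / -0.906102 = 0.3678

p = 0.3678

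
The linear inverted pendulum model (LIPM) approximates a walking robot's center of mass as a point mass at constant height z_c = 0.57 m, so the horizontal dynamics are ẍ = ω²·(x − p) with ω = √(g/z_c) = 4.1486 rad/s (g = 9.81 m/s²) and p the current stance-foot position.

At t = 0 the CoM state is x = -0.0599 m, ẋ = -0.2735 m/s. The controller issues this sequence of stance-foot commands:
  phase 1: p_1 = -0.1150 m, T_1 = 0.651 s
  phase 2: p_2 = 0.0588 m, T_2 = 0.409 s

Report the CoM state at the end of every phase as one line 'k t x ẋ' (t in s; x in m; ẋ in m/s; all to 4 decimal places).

phase 1: p=-0.1150, T=0.651, ωT=2.700739, cosh=7.478941, sinh=7.411785; start (x,ẋ)=(-0.059900, -0.273500) → end (x,ẋ)=(-0.191539, -0.351246)
phase 2: p=0.0588, T=0.409, ωT=1.696777, cosh=2.819804, sinh=2.636531; start (x,ẋ)=(-0.191539, -0.351246) → end (x,ẋ)=(-0.870331, -3.728628)

1 0.6510 -0.1915 -0.3512
2 1.0600 -0.8703 -3.7286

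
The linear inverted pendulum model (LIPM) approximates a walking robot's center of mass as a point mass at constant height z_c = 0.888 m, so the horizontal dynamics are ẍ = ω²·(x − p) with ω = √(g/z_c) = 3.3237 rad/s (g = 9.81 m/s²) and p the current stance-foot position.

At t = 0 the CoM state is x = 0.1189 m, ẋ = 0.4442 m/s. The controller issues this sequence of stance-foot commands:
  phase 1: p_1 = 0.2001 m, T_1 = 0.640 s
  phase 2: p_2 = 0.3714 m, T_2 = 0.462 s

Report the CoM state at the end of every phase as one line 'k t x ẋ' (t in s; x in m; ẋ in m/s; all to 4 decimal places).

phase 1: p=0.2001, T=0.640, ωT=2.127168, cosh=4.255122, sinh=4.135948; start (x,ẋ)=(0.118900, 0.444200) → end (x,ẋ)=(0.407338, 0.773897)
phase 2: p=0.3714, T=0.462, ωT=1.535549, cosh=2.429607, sinh=2.214269; start (x,ẋ)=(0.407338, 0.773897) → end (x,ẋ)=(0.974290, 2.144754)

1 0.6400 0.4073 0.7739
2 1.1020 0.9743 2.1448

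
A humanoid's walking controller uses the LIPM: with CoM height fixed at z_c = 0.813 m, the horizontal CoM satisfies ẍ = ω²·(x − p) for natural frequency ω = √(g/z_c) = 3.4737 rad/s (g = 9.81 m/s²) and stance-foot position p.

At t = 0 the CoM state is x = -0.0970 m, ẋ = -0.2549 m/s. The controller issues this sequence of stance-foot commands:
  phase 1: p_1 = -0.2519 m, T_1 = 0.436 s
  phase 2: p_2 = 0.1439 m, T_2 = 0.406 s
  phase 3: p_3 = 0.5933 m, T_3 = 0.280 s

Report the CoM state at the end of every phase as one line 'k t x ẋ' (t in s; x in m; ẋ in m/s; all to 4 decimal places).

1 0.4360 -0.0415 0.5567
2 0.8420 0.0503 -0.0321
3 1.1220 -0.2379 -2.1865

phase 1: p=-0.2519, T=0.436, ωT=1.514533, cosh=2.383604, sinh=2.163694; start (x,ẋ)=(-0.097000, -0.254900) → end (x,ẋ)=(-0.041451, 0.556651)
phase 2: p=0.1439, T=0.406, ωT=1.410322, cosh=2.170670, sinh=1.926605; start (x,ẋ)=(-0.041451, 0.556651) → end (x,ẋ)=(0.050297, -0.032149)
phase 3: p=0.5933, T=0.280, ωT=0.972636, cosh=1.511496, sinh=1.133411; start (x,ẋ)=(0.050297, -0.032149) → end (x,ẋ)=(-0.237937, -2.186469)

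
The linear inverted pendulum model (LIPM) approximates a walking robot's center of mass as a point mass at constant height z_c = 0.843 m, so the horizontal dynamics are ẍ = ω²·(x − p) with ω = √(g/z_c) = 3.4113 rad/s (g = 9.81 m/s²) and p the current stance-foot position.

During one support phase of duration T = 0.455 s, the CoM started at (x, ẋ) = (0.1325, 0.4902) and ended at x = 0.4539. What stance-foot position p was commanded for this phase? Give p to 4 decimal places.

ωT = 3.4113·0.455 = 1.552142; cosh(ωT) = 2.466682, sinh(ωT) = 2.254888
x(T) = p + (x₀−p)·cosh(ωT) + (ẋ₀/ω)·sinh(ωT) ⇒ p·(1 − cosh) = x(T) − x₀·cosh − (ẋ₀/ω)·sinh
numerator   = 0.4539 − (0.1325)·2.466682 − (0.4902/3.4113)·2.254888 = -0.196960
denominator = 1 − 2.466682 = -1.466682
p = -0.196960 / -1.466682 = 0.1343

p = 0.1343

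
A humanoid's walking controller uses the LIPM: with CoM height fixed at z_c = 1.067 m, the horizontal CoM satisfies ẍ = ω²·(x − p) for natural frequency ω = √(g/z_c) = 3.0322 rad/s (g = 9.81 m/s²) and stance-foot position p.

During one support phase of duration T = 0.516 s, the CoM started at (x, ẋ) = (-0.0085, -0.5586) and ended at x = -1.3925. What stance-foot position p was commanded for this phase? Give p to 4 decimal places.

ωT = 3.0322·0.516 = 1.564615; cosh(ωT) = 2.495002, sinh(ωT) = 2.285833
x(T) = p + (x₀−p)·cosh(ωT) + (ẋ₀/ω)·sinh(ωT) ⇒ p·(1 − cosh) = x(T) − x₀·cosh − (ẋ₀/ω)·sinh
numerator   = -1.3925 − (-0.0085)·2.495002 − (-0.5586/3.0322)·2.285833 = -0.950190
denominator = 1 − 2.495002 = -1.495002
p = -0.950190 / -1.495002 = 0.6356

p = 0.6356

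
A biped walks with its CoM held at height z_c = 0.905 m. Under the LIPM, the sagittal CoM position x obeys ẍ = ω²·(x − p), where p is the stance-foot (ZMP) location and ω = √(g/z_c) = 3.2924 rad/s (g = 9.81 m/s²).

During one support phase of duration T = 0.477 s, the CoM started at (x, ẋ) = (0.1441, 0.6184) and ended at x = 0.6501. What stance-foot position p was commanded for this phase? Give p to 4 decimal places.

p = 0.0951

ωT = 3.2924·0.477 = 1.570475; cosh(ωT) = 2.508439, sinh(ωT) = 2.300492
x(T) = p + (x₀−p)·cosh(ωT) + (ẋ₀/ω)·sinh(ωT) ⇒ p·(1 − cosh) = x(T) − x₀·cosh − (ẋ₀/ω)·sinh
numerator   = 0.6501 − (0.1441)·2.508439 − (0.6184/3.2924)·2.300492 = -0.143459
denominator = 1 − 2.508439 = -1.508439
p = -0.143459 / -1.508439 = 0.0951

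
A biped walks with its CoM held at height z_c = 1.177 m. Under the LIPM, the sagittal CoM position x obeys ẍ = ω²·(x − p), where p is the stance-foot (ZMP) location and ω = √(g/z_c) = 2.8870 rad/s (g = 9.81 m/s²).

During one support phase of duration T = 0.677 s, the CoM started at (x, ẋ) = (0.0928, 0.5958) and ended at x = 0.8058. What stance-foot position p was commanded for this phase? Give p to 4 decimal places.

ωT = 2.8870·0.677 = 1.954499; cosh(ωT) = 3.601008, sinh(ωT) = 3.459373
x(T) = p + (x₀−p)·cosh(ωT) + (ẋ₀/ω)·sinh(ωT) ⇒ p·(1 − cosh) = x(T) − x₀·cosh − (ẋ₀/ω)·sinh
numerator   = 0.8058 − (0.0928)·3.601008 − (0.5958/2.8870)·3.459373 = -0.242296
denominator = 1 − 3.601008 = -2.601008
p = -0.242296 / -2.601008 = 0.0932

p = 0.0932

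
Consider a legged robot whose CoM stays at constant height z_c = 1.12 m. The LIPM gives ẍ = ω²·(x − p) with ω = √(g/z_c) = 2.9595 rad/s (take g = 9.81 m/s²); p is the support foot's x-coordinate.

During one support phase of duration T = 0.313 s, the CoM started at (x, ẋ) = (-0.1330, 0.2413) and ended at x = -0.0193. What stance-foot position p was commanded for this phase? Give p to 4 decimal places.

ωT = 2.9595·0.313 = 0.926323; cosh(ωT) = 1.460608, sinh(ωT) = 1.064601
x(T) = p + (x₀−p)·cosh(ωT) + (ẋ₀/ω)·sinh(ωT) ⇒ p·(1 − cosh) = x(T) − x₀·cosh − (ẋ₀/ω)·sinh
numerator   = -0.0193 − (-0.1330)·1.460608 − (0.2413/2.9595)·1.064601 = 0.088160
denominator = 1 − 1.460608 = -0.460608
p = 0.088160 / -0.460608 = -0.1914

p = -0.1914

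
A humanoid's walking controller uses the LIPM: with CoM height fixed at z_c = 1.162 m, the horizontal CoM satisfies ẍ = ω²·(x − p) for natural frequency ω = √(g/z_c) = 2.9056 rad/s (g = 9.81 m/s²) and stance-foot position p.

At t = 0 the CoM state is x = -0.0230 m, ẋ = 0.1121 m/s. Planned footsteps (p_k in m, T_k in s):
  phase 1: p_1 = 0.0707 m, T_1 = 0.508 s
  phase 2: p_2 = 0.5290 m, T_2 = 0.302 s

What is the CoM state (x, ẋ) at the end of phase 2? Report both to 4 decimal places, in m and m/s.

phase 1: p=0.0707, T=0.508, ωT=1.476045, cosh=2.302072, sinh=2.073533; start (x,ẋ)=(-0.023000, 0.112100) → end (x,ẋ)=(-0.065006, -0.306467)
phase 2: p=0.5290, T=0.302, ωT=0.877491, cosh=1.410342, sinh=0.994517; start (x,ẋ)=(-0.065006, -0.306467) → end (x,ẋ)=(-0.413648, -2.148703)

x = -0.4136, ẋ = -2.1487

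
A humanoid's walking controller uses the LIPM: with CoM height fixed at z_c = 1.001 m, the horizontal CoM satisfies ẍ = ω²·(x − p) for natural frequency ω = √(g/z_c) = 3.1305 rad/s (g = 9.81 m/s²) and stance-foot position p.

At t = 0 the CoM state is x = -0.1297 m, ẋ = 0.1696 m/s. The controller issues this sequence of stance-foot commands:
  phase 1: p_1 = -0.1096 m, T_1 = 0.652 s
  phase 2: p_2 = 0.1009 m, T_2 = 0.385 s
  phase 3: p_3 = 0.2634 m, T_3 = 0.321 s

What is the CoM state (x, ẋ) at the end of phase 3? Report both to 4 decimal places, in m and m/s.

x = 0.2360, ẋ = 0.1761

phase 1: p=-0.1096, T=0.652, ωT=2.041086, cosh=3.914427, sinh=3.784539; start (x,ẋ)=(-0.129700, 0.169600) → end (x,ẋ)=(0.016754, 0.425752)
phase 2: p=0.1009, T=0.385, ωT=1.205242, cosh=1.818594, sinh=1.518975; start (x,ẋ)=(0.016754, 0.425752) → end (x,ẋ)=(0.154454, 0.374142)
phase 3: p=0.2634, T=0.321, ωT=1.004891, cosh=1.548846, sinh=1.182762; start (x,ẋ)=(0.154454, 0.374142) → end (x,ẋ)=(0.236018, 0.176102)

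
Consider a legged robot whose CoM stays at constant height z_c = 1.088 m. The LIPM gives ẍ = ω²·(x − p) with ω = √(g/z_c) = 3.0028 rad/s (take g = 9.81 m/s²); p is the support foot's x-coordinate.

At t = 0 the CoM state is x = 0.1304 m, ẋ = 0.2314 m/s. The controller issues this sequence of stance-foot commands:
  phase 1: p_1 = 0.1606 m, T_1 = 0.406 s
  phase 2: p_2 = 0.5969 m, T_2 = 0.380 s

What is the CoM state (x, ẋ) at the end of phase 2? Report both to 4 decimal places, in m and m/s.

x = 0.0875, ẋ = -1.0806

phase 1: p=0.1606, T=0.406, ωT=1.219137, cosh=1.839875, sinh=1.544390; start (x,ẋ)=(0.130400, 0.231400) → end (x,ẋ)=(0.224049, 0.285695)
phase 2: p=0.5969, T=0.380, ωT=1.141064, cosh=1.724788, sinh=1.405309; start (x,ẋ)=(0.224049, 0.285695) → end (x,ẋ)=(0.087515, -1.080618)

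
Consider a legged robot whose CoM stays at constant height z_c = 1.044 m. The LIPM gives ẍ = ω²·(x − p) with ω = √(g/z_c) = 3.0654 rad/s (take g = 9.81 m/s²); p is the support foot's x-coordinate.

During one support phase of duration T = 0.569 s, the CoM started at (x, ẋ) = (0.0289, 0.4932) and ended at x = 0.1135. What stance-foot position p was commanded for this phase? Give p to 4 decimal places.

ωT = 3.0654·0.569 = 1.744213; cosh(ωT) = 2.948089, sinh(ωT) = 2.773306
x(T) = p + (x₀−p)·cosh(ωT) + (ẋ₀/ω)·sinh(ωT) ⇒ p·(1 − cosh) = x(T) − x₀·cosh − (ẋ₀/ω)·sinh
numerator   = 0.1135 − (0.0289)·2.948089 − (0.4932/3.0654)·2.773306 = -0.417904
denominator = 1 − 2.948089 = -1.948089
p = -0.417904 / -1.948089 = 0.2145

p = 0.2145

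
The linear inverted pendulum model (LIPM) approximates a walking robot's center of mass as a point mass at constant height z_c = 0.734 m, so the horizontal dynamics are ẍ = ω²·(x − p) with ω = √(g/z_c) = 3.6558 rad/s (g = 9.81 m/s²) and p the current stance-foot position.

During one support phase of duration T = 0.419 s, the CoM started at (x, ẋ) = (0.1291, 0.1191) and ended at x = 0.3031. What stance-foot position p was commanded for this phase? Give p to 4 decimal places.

p = 0.0572

ωT = 3.6558·0.419 = 1.531780; cosh(ωT) = 2.421278, sinh(ωT) = 2.205127
x(T) = p + (x₀−p)·cosh(ωT) + (ẋ₀/ω)·sinh(ωT) ⇒ p·(1 − cosh) = x(T) − x₀·cosh − (ẋ₀/ω)·sinh
numerator   = 0.3031 − (0.1291)·2.421278 − (0.1191/3.6558)·2.205127 = -0.081326
denominator = 1 − 2.421278 = -1.421278
p = -0.081326 / -1.421278 = 0.0572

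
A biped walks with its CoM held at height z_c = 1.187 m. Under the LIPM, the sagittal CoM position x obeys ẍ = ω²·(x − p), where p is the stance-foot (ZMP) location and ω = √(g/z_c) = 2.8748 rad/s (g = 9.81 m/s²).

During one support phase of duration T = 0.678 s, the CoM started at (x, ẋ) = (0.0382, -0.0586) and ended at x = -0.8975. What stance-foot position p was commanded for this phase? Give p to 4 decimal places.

p = 0.3734

ωT = 2.8748·0.678 = 1.949114; cosh(ωT) = 3.582433, sinh(ωT) = 3.440033
x(T) = p + (x₀−p)·cosh(ωT) + (ẋ₀/ω)·sinh(ωT) ⇒ p·(1 − cosh) = x(T) − x₀·cosh − (ẋ₀/ω)·sinh
numerator   = -0.8975 − (0.0382)·3.582433 − (-0.0586/2.8748)·3.440033 = -0.964227
denominator = 1 − 3.582433 = -2.582433
p = -0.964227 / -2.582433 = 0.3734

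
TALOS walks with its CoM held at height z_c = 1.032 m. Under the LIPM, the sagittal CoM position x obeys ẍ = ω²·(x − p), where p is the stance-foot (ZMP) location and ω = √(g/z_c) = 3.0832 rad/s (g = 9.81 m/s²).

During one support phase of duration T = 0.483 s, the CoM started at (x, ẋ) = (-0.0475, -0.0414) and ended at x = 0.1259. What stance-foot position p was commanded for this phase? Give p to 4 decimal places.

p = -0.1992

ωT = 3.0832·0.483 = 1.489186; cosh(ωT) = 2.329520, sinh(ωT) = 2.103964
x(T) = p + (x₀−p)·cosh(ωT) + (ẋ₀/ω)·sinh(ωT) ⇒ p·(1 − cosh) = x(T) − x₀·cosh − (ẋ₀/ω)·sinh
numerator   = 0.1259 − (-0.0475)·2.329520 − (-0.0414/3.0832)·2.103964 = 0.264803
denominator = 1 − 2.329520 = -1.329520
p = 0.264803 / -1.329520 = -0.1992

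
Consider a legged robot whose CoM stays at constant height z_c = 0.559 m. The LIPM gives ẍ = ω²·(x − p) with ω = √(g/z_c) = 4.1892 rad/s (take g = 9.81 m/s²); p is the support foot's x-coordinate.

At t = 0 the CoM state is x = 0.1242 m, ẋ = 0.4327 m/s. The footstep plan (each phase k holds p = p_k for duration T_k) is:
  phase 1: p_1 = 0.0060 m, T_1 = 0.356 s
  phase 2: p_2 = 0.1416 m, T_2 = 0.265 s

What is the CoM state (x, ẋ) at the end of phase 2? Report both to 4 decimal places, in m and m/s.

x = 1.4073, ẋ = 5.4849

phase 1: p=0.0060, T=0.356, ωT=1.491355, cosh=2.334090, sinh=2.109023; start (x,ẋ)=(0.124200, 0.432700) → end (x,ẋ)=(0.499729, 2.054272)
phase 2: p=0.1416, T=0.265, ωT=1.110138, cosh=1.682145, sinh=1.352632; start (x,ẋ)=(0.499729, 2.054272) → end (x,ẋ)=(1.407320, 5.484903)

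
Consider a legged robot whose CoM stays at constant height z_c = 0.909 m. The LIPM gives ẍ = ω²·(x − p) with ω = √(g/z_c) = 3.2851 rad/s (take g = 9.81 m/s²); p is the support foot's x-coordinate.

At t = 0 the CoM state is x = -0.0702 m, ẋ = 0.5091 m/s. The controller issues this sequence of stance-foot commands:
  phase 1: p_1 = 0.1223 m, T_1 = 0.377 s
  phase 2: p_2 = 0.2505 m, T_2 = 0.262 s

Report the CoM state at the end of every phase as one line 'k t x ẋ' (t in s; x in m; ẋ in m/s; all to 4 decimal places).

phase 1: p=0.1223, T=0.377, ωT=1.238483, cosh=1.870099, sinh=1.580275; start (x,ẋ)=(-0.070200, 0.509100) → end (x,ẋ)=(0.007205, -0.047270)
phase 2: p=0.2505, T=0.262, ωT=0.860696, cosh=1.393837, sinh=0.970969; start (x,ẋ)=(0.007205, -0.047270) → end (x,ẋ)=(-0.102585, -0.841932)

1 0.3770 0.0072 -0.0473
2 0.6390 -0.1026 -0.8419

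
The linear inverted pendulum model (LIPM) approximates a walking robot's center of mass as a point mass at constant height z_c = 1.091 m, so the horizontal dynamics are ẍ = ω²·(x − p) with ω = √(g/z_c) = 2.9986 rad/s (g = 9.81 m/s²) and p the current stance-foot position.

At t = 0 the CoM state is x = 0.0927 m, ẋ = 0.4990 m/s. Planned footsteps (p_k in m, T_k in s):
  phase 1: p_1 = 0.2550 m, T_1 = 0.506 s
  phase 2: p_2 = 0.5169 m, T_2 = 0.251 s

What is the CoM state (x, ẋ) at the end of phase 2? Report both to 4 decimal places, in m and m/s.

x = 0.1802, ẋ = -0.5379

phase 1: p=0.2550, T=0.506, ωT=1.517292, cosh=2.389582, sinh=2.170277; start (x,ẋ)=(0.092700, 0.499000) → end (x,ẋ)=(0.228329, 0.136187)
phase 2: p=0.5169, T=0.251, ωT=0.752649, cosh=1.296866, sinh=0.825749; start (x,ẋ)=(0.228329, 0.136187) → end (x,ẋ)=(0.180165, -0.537912)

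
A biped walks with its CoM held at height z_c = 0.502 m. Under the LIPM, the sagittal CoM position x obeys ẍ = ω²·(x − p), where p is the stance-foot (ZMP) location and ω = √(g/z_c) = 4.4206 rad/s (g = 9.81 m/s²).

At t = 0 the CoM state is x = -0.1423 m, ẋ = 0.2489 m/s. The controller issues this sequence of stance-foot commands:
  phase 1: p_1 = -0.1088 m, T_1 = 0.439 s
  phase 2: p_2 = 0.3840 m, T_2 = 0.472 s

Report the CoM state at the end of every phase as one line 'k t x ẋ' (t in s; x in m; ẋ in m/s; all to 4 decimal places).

1 0.4390 -0.0359 0.3795
2 0.9110 -0.9929 -5.8093

phase 1: p=-0.1088, T=0.439, ωT=1.940643, cosh=3.553421, sinh=3.409809; start (x,ẋ)=(-0.142300, 0.248900) → end (x,ẋ)=(-0.035852, 0.379487)
phase 2: p=0.3840, T=0.472, ωT=2.086523, cosh=4.090486, sinh=3.966368; start (x,ẋ)=(-0.035852, 0.379487) → end (x,ẋ)=(-0.992904, -5.809278)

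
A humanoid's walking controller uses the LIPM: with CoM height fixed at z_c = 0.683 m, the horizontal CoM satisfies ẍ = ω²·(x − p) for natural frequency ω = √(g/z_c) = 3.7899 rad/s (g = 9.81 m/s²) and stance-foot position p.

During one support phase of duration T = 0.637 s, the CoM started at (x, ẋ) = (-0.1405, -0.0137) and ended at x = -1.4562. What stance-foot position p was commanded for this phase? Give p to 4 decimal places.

ωT = 3.7899·0.637 = 2.414166; cosh(ωT) = 5.634944, sinh(ωT) = 5.545502
x(T) = p + (x₀−p)·cosh(ωT) + (ẋ₀/ω)·sinh(ωT) ⇒ p·(1 − cosh) = x(T) − x₀·cosh − (ẋ₀/ω)·sinh
numerator   = -1.4562 − (-0.1405)·5.634944 − (-0.0137/3.7899)·5.545502 = -0.644444
denominator = 1 − 5.634944 = -4.634944
p = -0.644444 / -4.634944 = 0.1390

p = 0.1390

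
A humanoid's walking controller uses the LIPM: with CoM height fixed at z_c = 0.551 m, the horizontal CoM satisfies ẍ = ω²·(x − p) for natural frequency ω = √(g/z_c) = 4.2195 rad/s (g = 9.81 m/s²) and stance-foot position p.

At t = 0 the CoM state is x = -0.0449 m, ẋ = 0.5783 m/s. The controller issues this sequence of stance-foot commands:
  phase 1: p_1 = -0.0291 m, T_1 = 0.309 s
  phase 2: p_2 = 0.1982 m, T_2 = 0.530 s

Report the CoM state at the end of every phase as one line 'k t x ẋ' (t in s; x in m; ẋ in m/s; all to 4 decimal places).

1 0.3090 0.1735 1.0298
2 0.8390 1.2102 4.3911

phase 1: p=-0.0291, T=0.309, ωT=1.303826, cosh=1.977426, sinh=1.705935; start (x,ẋ)=(-0.044900, 0.578300) → end (x,ẋ)=(0.173462, 1.029814)
phase 2: p=0.1982, T=0.530, ωT=2.236335, cosh=4.732909, sinh=4.626059; start (x,ẋ)=(0.173462, 1.029814) → end (x,ẋ)=(1.210157, 4.391140)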